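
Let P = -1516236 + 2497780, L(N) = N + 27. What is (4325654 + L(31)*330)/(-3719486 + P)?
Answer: -2172397/1368971 ≈ -1.5869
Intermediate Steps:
L(N) = 27 + N
P = 981544
(4325654 + L(31)*330)/(-3719486 + P) = (4325654 + (27 + 31)*330)/(-3719486 + 981544) = (4325654 + 58*330)/(-2737942) = (4325654 + 19140)*(-1/2737942) = 4344794*(-1/2737942) = -2172397/1368971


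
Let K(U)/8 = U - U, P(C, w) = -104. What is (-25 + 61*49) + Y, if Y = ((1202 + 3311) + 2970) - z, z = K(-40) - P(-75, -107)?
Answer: 10343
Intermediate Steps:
K(U) = 0 (K(U) = 8*(U - U) = 8*0 = 0)
z = 104 (z = 0 - 1*(-104) = 0 + 104 = 104)
Y = 7379 (Y = ((1202 + 3311) + 2970) - 1*104 = (4513 + 2970) - 104 = 7483 - 104 = 7379)
(-25 + 61*49) + Y = (-25 + 61*49) + 7379 = (-25 + 2989) + 7379 = 2964 + 7379 = 10343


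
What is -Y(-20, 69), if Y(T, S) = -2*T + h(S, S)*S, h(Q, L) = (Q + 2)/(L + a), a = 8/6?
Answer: -23137/211 ≈ -109.65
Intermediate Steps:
a = 4/3 (a = 8*(1/6) = 4/3 ≈ 1.3333)
h(Q, L) = (2 + Q)/(4/3 + L) (h(Q, L) = (Q + 2)/(L + 4/3) = (2 + Q)/(4/3 + L))
Y(T, S) = -2*T + 3*S*(2 + S)/(4 + 3*S) (Y(T, S) = -2*T + (3*(2 + S)/(4 + 3*S))*S = -2*T + 3*S*(2 + S)/(4 + 3*S))
-Y(-20, 69) = -(-2*(-20)*(4 + 3*69) + 3*69*(2 + 69))/(4 + 3*69) = -(-2*(-20)*(4 + 207) + 3*69*71)/(4 + 207) = -(-2*(-20)*211 + 14697)/211 = -(8440 + 14697)/211 = -23137/211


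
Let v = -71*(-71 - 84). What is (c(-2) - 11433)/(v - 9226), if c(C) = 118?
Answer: -11315/1779 ≈ -6.3603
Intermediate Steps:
v = 11005 (v = -71*(-155) = 11005)
(c(-2) - 11433)/(v - 9226) = (118 - 11433)/(11005 - 9226) = -11315/1779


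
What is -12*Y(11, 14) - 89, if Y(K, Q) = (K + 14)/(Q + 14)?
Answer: -698/7 ≈ -99.714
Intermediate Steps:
Y(K, Q) = (14 + K)/(14 + Q)
-12*Y(11, 14) - 89 = -12*(14 + 11)/(14 + 14) - 89 = -12*25/28 - 89 = -75/7 - 89 = -698/7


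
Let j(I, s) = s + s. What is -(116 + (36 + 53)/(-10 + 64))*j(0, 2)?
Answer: -12706/27 ≈ -470.59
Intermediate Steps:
j(I, s) = 2*s
-(116 + (36 + 53)/(-10 + 64))*j(0, 2) = -(116 + (36 + 53)/(-10 + 64))*2*2 = -(116 + 89/54)*4 = -6353*4/54 = -1*12706/27 = -12706/27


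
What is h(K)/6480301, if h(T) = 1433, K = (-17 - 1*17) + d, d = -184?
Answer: 1433/6480301 ≈ 0.00022113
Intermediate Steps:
K = -218 (K = (-17 - 1*17) - 184 = (-17 - 17) - 184 = -34 - 184 = -218)
h(K)/6480301 = 1433/6480301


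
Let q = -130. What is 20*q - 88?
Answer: -2688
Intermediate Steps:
20*q - 88 = 20*(-130) - 88 = -2600 - 88 = -2688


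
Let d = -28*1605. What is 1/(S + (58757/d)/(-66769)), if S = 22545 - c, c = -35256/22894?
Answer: 34347855150420/774425289595514359 ≈ 4.4353e-5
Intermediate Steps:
c = -17628/11447 (c = -35256*1/22894 = -17628/11447 ≈ -1.5400)
d = -44940
S = 258090243/11447 (S = 22545 - 1*(-17628/11447) = 22545 + 17628/11447 = 258090243/11447 ≈ 22547.)
1/(S + (58757/d)/(-66769)) = 1/(258090243/11447 + (58757/(-44940))/(-66769)) = 1/(258090243/11447 + (58757*(-1/44940))*(-1/66769)) = 1/(258090243/11447 - 58757/44940*(-1/66769)) = 1/(258090243/11447 + 58757/3000598860) = 1/(774425289595514359/34347855150420) = 34347855150420/774425289595514359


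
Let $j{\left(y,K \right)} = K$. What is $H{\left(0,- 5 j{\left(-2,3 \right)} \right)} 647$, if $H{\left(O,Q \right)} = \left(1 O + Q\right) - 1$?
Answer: $-10352$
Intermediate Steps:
$H{\left(O,Q \right)} = -1 + O + Q$ ($H{\left(O,Q \right)} = \left(O + Q\right) - 1 = -1 + O + Q$)
$H{\left(0,- 5 j{\left(-2,3 \right)} \right)} 647 = \left(-1 + 0 - 15\right) 647 = \left(-16\right) 647 = -10352$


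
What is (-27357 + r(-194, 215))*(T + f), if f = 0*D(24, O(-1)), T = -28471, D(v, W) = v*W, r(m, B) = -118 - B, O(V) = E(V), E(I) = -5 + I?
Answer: 788361990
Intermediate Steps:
O(V) = -5 + V
D(v, W) = W*v
f = 0 (f = 0*((-5 - 1)*24) = 0*(-6*24) = 0*(-144) = 0)
(-27357 + r(-194, 215))*(T + f) = (-27357 + (-118 - 1*215))*(-28471 + 0) = (-27357 + (-118 - 215))*(-28471) = (-27357 - 333)*(-28471) = -27690*(-28471) = 788361990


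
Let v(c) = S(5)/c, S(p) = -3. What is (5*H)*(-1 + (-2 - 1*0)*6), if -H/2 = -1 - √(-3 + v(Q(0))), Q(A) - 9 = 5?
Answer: -130 - 195*I*√70/7 ≈ -130.0 - 233.07*I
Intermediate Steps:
Q(A) = 14 (Q(A) = 9 + 5 = 14)
v(c) = -3/c
H = 2 + 3*I*√70/7 (H = -2*(-1 - √(-3 - 3/14)) = -2*(-1 - √(-45/14)) = -2*(-1 - 3*I*√70/14) = 2 + 3*I*√70/7 ≈ 2.0 + 3.5857*I)
(5*H)*(-1 + (-2 - 1*0)*6) = (5*(2 + 3*I*√70/7))*(-1 + (-2 - 1*0)*6) = (10 + 15*I*√70/7)*(-1 + (-2 + 0)*6) = (10 + 15*I*√70/7)*(-1 - 2*6) = (10 + 15*I*√70/7)*(-1 - 12) = (10 + 15*I*√70/7)*(-13) = -130 - 195*I*√70/7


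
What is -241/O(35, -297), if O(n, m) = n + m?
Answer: 241/262 ≈ 0.91985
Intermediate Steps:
O(n, m) = m + n
-241/O(35, -297) = -241/(-297 + 35) = -241/(-262) = -241*(-1/262) = 241/262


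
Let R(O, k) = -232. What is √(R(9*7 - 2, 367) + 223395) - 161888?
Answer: -161888 + √223163 ≈ -1.6142e+5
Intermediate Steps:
√(R(9*7 - 2, 367) + 223395) - 161888 = √(-232 + 223395) - 161888 = √223163 - 161888 = -161888 + √223163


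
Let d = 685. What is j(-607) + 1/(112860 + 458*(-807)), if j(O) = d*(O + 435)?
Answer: -30249813721/256746 ≈ -1.1782e+5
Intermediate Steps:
j(O) = 297975 + 685*O (j(O) = 685*(O + 435) = 685*(435 + O) = 297975 + 685*O)
j(-607) + 1/(112860 + 458*(-807)) = (297975 + 685*(-607)) + 1/(112860 + 458*(-807)) = (297975 - 415795) + 1/(112860 - 369606) = -117820 + 1/(-256746) = -117820 - 1/256746 = -30249813721/256746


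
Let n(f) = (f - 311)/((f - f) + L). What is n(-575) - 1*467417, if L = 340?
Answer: -79461333/170 ≈ -4.6742e+5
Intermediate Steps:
n(f) = -311/340 + f/340 (n(f) = (f - 311)/((f - f) + 340) = (-311 + f)/(0 + 340) = (-311 + f)/340 = (-311 + f)*(1/340) = -311/340 + f/340)
n(-575) - 1*467417 = (-311/340 + (1/340)*(-575)) - 1*467417 = (-311/340 - 115/68) - 467417 = -443/170 - 467417 = -79461333/170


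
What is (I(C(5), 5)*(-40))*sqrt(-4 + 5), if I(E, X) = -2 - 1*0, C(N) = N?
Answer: 80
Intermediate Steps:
I(E, X) = -2 (I(E, X) = -2 + 0 = -2)
(I(C(5), 5)*(-40))*sqrt(-4 + 5) = (-2*(-40))*sqrt(-4 + 5) = 80*sqrt(1) = 80*1 = 80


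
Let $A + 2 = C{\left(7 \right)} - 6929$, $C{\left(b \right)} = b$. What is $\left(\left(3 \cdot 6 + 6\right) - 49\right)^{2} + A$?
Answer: $-6299$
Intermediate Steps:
$A = -6924$ ($A = -2 + \left(7 - 6929\right) = -2 - 6922 = -6924$)
$\left(\left(3 \cdot 6 + 6\right) - 49\right)^{2} + A = \left(\left(3 \cdot 6 + 6\right) - 49\right)^{2} - 6924 = \left(\left(18 + 6\right) - 49\right)^{2} - 6924 = \left(24 - 49\right)^{2} - 6924 = \left(-25\right)^{2} - 6924 = 625 - 6924 = -6299$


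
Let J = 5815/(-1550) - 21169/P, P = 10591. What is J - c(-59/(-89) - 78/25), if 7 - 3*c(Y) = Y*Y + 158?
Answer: 5105785964267/109577133750 ≈ 46.595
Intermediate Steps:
J = -18879723/3283210 (J = 5815/(-1550) - 21169/10591 = 5815*(-1/1550) - 21169*1/10591 = -1163/310 - 21169/10591 = -18879723/3283210 ≈ -5.7504)
c(Y) = -151/3 - Y²/3 (c(Y) = 7/3 - (Y*Y + 158)/3 = 7/3 - (Y² + 158)/3 = 7/3 - (158 + Y²)/3 = 7/3 + (-158/3 - Y²/3) = -151/3 - Y²/3)
J - c(-59/(-89) - 78/25) = -18879723/3283210 - (-151/3 - (-59/(-89) - 78/25)²/3) = -18879723/3283210 - (-151/3 - (-59*(-1/89) - 78*1/25)²/3) = -18879723/3283210 - (-151/3 - (59/89 - 78/25)²/3) = -18879723/3283210 - (-151/3 - (-5467/2225)²/3) = -18879723/3283210 - (-151/3 - ⅓*29888089/4950625) = -18879723/3283210 - (-151/3 - 29888089/14851875) = -18879723/3283210 - 1*(-777432464/14851875) = -18879723/3283210 + 777432464/14851875 = 5105785964267/109577133750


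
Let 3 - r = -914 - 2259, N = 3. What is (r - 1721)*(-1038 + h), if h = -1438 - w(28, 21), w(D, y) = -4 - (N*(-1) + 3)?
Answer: -3596760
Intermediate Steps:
r = 3176 (r = 3 - (-914 - 2259) = 3 - 1*(-3173) = 3 + 3173 = 3176)
w(D, y) = -4 (w(D, y) = -4 - (3*(-1) + 3) = -4 - (-3 + 3) = -4 - 1*0 = -4 + 0 = -4)
h = -1434 (h = -1438 - 1*(-4) = -1438 + 4 = -1434)
(r - 1721)*(-1038 + h) = (3176 - 1721)*(-1038 - 1434) = 1455*(-2472) = -3596760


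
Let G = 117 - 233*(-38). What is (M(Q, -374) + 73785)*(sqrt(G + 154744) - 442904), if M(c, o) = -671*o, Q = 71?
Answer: -143828202056 + 324739*sqrt(163715) ≈ -1.4370e+11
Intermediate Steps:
G = 8971 (G = 117 + 8854 = 8971)
(M(Q, -374) + 73785)*(sqrt(G + 154744) - 442904) = (-671*(-374) + 73785)*(sqrt(8971 + 154744) - 442904) = (250954 + 73785)*(sqrt(163715) - 442904) = 324739*(-442904 + sqrt(163715)) = -143828202056 + 324739*sqrt(163715)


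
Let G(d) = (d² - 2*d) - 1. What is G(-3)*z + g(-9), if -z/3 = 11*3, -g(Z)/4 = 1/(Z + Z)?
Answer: -12472/9 ≈ -1385.8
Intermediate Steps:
G(d) = -1 + d² - 2*d
g(Z) = -2/Z (g(Z) = -4/(Z + Z) = -4*1/(2*Z) = -2/Z)
z = -99 (z = -33*3 = -3*33 = -99)
G(-3)*z + g(-9) = (-1 + (-3)² - 2*(-3))*(-99) - 2/(-9) = (-1 + 9 + 6)*(-99) - 2*(-⅑) = 14*(-99) + 2/9 = -1386 + 2/9 = -12472/9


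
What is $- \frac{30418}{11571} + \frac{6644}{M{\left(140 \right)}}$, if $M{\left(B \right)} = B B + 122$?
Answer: $- \frac{1529316}{667261} \approx -2.2919$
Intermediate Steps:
$M{\left(B \right)} = 122 + B^{2}$ ($M{\left(B \right)} = B^{2} + 122 = 122 + B^{2}$)
$- \frac{30418}{11571} + \frac{6644}{M{\left(140 \right)}} = - \frac{30418}{11571} + \frac{6644}{122 + 140^{2}} = \left(-30418\right) \frac{1}{11571} + \frac{6644}{122 + 19600} = - \frac{30418}{11571} + \frac{6644}{19722} = - \frac{30418}{11571} + 6644 \cdot \frac{1}{19722} = - \frac{30418}{11571} + \frac{3322}{9861} = - \frac{1529316}{667261}$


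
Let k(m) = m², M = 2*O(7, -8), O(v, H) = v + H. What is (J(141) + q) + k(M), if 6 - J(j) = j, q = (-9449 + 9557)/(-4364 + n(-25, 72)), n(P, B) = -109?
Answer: -65119/497 ≈ -131.02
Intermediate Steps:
q = -12/497 (q = (-9449 + 9557)/(-4364 - 109) = 108/(-4473) = 108*(-1/4473) = -12/497 ≈ -0.024145)
J(j) = 6 - j
O(v, H) = H + v
M = -2 (M = 2*(-8 + 7) = 2*(-1) = -2)
(J(141) + q) + k(M) = ((6 - 1*141) - 12/497) + (-2)² = ((6 - 141) - 12/497) + 4 = (-135 - 12/497) + 4 = -67107/497 + 4 = -65119/497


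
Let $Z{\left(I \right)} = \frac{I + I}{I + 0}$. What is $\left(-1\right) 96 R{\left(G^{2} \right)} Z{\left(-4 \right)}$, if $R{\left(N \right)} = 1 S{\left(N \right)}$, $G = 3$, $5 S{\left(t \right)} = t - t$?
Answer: $0$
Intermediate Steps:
$S{\left(t \right)} = 0$ ($S{\left(t \right)} = \frac{t - t}{5} = \frac{1}{5} \cdot 0 = 0$)
$Z{\left(I \right)} = 2$ ($Z{\left(I \right)} = \frac{2 I}{I} = 2$)
$R{\left(N \right)} = 0$ ($R{\left(N \right)} = 1 \cdot 0 = 0$)
$\left(-1\right) 96 R{\left(G^{2} \right)} Z{\left(-4 \right)} = \left(-1\right) 96 \cdot 0 \cdot 2 = \left(-96\right) 0 \cdot 2 = 0 \cdot 2 = 0$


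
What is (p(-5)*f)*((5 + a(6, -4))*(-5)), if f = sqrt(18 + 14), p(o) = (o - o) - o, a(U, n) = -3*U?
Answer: 1300*sqrt(2) ≈ 1838.5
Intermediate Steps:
p(o) = -o (p(o) = 0 - o = -o)
f = 4*sqrt(2) (f = sqrt(32) = 4*sqrt(2) ≈ 5.6569)
(p(-5)*f)*((5 + a(6, -4))*(-5)) = ((-1*(-5))*(4*sqrt(2)))*((5 - 3*6)*(-5)) = (5*(4*sqrt(2)))*((5 - 18)*(-5)) = (20*sqrt(2))*(-13*(-5)) = (20*sqrt(2))*65 = 1300*sqrt(2)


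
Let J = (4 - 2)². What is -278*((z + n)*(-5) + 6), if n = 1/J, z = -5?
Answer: -16541/2 ≈ -8270.5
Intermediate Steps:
J = 4 (J = 2² = 4)
n = ¼ (n = 1/4 = ¼ ≈ 0.25000)
-278*((z + n)*(-5) + 6) = -278*((-5 + ¼)*(-5) + 6) = -278*(-19/4*(-5) + 6) = -278*(95/4 + 6) = -278*119/4 = -16541/2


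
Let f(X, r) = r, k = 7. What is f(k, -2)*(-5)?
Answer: 10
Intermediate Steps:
f(k, -2)*(-5) = -2*(-5) = 10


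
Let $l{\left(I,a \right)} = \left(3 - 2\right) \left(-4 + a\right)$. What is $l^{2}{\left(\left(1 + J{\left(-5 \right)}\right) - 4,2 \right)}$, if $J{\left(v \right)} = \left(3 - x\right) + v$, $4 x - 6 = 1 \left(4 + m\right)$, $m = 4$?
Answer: $4$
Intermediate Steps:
$x = \frac{7}{2}$ ($x = \frac{3}{2} + \frac{1 \left(4 + 4\right)}{4} = \frac{3}{2} + \frac{1 \cdot 8}{4} = \frac{3}{2} + \frac{1}{4} \cdot 8 = \frac{3}{2} + 2 = \frac{7}{2} \approx 3.5$)
$J{\left(v \right)} = - \frac{1}{2} + v$ ($J{\left(v \right)} = \left(3 - \frac{7}{2}\right) + v = - \frac{1}{2} + v$)
$l{\left(I,a \right)} = -4 + a$ ($l{\left(I,a \right)} = 1 \left(-4 + a\right) = -4 + a$)
$l^{2}{\left(\left(1 + J{\left(-5 \right)}\right) - 4,2 \right)} = \left(-4 + 2\right)^{2} = \left(-2\right)^{2} = 4$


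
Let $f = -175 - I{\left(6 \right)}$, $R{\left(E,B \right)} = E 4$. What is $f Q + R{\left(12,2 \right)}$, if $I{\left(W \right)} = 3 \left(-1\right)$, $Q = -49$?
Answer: $8476$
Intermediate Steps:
$R{\left(E,B \right)} = 4 E$
$I{\left(W \right)} = -3$
$f = -172$ ($f = -175 - -3 = -175 + 3 = -172$)
$f Q + R{\left(12,2 \right)} = \left(-172\right) \left(-49\right) + 4 \cdot 12 = 8428 + 48 = 8476$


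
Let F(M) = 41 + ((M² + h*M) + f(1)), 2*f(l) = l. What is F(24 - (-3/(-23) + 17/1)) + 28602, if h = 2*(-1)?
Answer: 30340215/1058 ≈ 28677.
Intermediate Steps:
h = -2
f(l) = l/2
F(M) = 83/2 + M² - 2*M (F(M) = 41 + ((M² - 2*M) + (½)*1) = 41 + ((M² - 2*M) + ½) = 41 + (½ + M² - 2*M) = 83/2 + M² - 2*M)
F(24 - (-3/(-23) + 17/1)) + 28602 = (83/2 + (24 - (-3/(-23) + 17/1))² - 2*(24 - (-3/(-23) + 17/1))) + 28602 = (83/2 + (24 - (-3*(-1/23) + 17*1))² - 2*(24 - (-3*(-1/23) + 17*1))) + 28602 = (83/2 + (24 - (3/23 + 17))² - 2*(24 - (3/23 + 17))) + 28602 = (83/2 + (24 - 1*394/23)² - 2*(24 - 1*394/23)) + 28602 = (83/2 + (24 - 394/23)² - 2*(24 - 394/23)) + 28602 = (83/2 + (158/23)² - 2*158/23) + 28602 = (83/2 + 24964/529 - 316/23) + 28602 = 79299/1058 + 28602 = 30340215/1058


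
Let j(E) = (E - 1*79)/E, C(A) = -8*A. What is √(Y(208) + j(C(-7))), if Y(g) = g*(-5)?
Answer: I*√815682/28 ≈ 32.255*I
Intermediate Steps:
Y(g) = -5*g
j(E) = (-79 + E)/E (j(E) = (E - 79)/E = (-79 + E)/E)
√(Y(208) + j(C(-7))) = √(-5*208 + (-79 - 8*(-7))/((-8*(-7)))) = √(-1040 + (-79 + 56)/56) = √(-1040 + (1/56)*(-23)) = √(-1040 - 23/56) = √(-58263/56) = I*√815682/28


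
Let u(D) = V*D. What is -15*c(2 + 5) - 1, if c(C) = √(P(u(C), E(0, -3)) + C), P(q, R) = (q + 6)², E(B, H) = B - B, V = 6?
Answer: -1 - 15*√2311 ≈ -722.09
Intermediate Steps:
E(B, H) = 0
u(D) = 6*D
P(q, R) = (6 + q)²
c(C) = √(C + (6 + 6*C)²) (c(C) = √((6 + 6*C)² + C) = √(C + (6 + 6*C)²))
-15*c(2 + 5) - 1 = -15*√((2 + 5) + 36*(1 + (2 + 5))²) - 1 = -15*√(7 + 36*(1 + 7)²) - 1 = -15*√(7 + 36*8²) - 1 = -15*√(7 + 36*64) - 1 = -15*√(7 + 2304) - 1 = -15*√2311 - 1 = -1 - 15*√2311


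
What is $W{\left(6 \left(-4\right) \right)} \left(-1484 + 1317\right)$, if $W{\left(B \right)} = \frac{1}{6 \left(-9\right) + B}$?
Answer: $\frac{167}{78} \approx 2.141$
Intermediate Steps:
$W{\left(B \right)} = \frac{1}{-54 + B}$
$W{\left(6 \left(-4\right) \right)} \left(-1484 + 1317\right) = \frac{-1484 + 1317}{-54 + 6 \left(-4\right)} = \frac{1}{-54 - 24} \left(-167\right) = \frac{1}{-78} \left(-167\right) = \left(- \frac{1}{78}\right) \left(-167\right) = \frac{167}{78}$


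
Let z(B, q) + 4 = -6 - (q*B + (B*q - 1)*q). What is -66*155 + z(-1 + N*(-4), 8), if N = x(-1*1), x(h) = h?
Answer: -10448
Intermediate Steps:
N = -1 (N = -1*1 = -1)
z(B, q) = -10 - B*q - q*(-1 + B*q) (z(B, q) = -4 + (-6 - (q*B + (B*q - 1)*q)) = -4 + (-6 - (B*q + (-1 + B*q)*q)) = -4 + (-6 - (B*q + q*(-1 + B*q))) = -4 + (-6 + (-B*q - q*(-1 + B*q))) = -4 + (-6 - B*q - q*(-1 + B*q)) = -10 - B*q - q*(-1 + B*q))
-66*155 + z(-1 + N*(-4), 8) = -66*155 + (-10 + 8 - 1*(-1 - 1*(-4))*8 - 1*(-1 - 1*(-4))*8²) = -10230 + (-10 + 8 - 1*(-1 + 4)*8 - 1*(-1 + 4)*64) = -10230 + (-10 + 8 - 1*3*8 - 1*3*64) = -10230 + (-10 + 8 - 24 - 192) = -10230 - 218 = -10448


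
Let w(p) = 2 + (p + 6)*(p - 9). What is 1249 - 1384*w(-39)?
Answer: -2193775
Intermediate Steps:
w(p) = 2 + (-9 + p)*(6 + p) (w(p) = 2 + (6 + p)*(-9 + p) = 2 + (-9 + p)*(6 + p))
1249 - 1384*w(-39) = 1249 - 1384*(-52 + (-39)**2 - 3*(-39)) = 1249 - 1384*(-52 + 1521 + 117) = 1249 - 1384*1586 = 1249 - 2195024 = -2193775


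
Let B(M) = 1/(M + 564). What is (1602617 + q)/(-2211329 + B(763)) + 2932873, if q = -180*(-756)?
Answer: 8606318715690167/2934433582 ≈ 2.9329e+6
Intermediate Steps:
B(M) = 1/(564 + M)
q = 136080
(1602617 + q)/(-2211329 + B(763)) + 2932873 = (1602617 + 136080)/(-2211329 + 1/(564 + 763)) + 2932873 = 1738697/(-2211329 + 1/1327) + 2932873 = 1738697/(-2934433582/1327) + 2932873 = 1738697*(-1327/2934433582) + 2932873 = -2307250919/2934433582 + 2932873 = 8606318715690167/2934433582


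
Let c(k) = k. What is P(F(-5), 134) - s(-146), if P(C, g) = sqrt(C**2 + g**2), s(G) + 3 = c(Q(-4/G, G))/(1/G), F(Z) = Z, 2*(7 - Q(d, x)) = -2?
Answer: 1171 + sqrt(17981) ≈ 1305.1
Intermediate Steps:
Q(d, x) = 8 (Q(d, x) = 7 - 1/2*(-2) = 7 + 1 = 8)
s(G) = -3 + 8*G (s(G) = -3 + 8/(1/G) = -3 + 8*G)
P(F(-5), 134) - s(-146) = sqrt((-5)**2 + 134**2) - (-3 + 8*(-146)) = sqrt(25 + 17956) - (-3 - 1168) = sqrt(17981) - 1*(-1171) = sqrt(17981) + 1171 = 1171 + sqrt(17981)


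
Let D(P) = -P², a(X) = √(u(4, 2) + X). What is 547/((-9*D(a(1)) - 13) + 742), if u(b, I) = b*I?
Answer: 547/810 ≈ 0.67531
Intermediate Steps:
u(b, I) = I*b
a(X) = √(8 + X) (a(X) = √(2*4 + X) = √(8 + X))
547/((-9*D(a(1)) - 13) + 742) = 547/((-(-9)*(√(8 + 1))² - 13) + 742) = 547/((-(-9)*(√9)² - 13) + 742) = 547/((-(-9)*3² - 13) + 742) = 547/((-(-9)*9 - 13) + 742) = 547/((-9*(-9) - 13) + 742) = 547/((81 - 13) + 742) = 547/(68 + 742) = 547/810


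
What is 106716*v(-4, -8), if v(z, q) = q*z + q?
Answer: 2561184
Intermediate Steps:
v(z, q) = q + q*z
106716*v(-4, -8) = 106716*(-8*(1 - 4)) = 106716*(-8*(-3)) = 106716*24 = 2561184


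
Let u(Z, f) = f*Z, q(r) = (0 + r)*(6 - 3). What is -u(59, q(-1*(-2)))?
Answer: -354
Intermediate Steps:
q(r) = 3*r (q(r) = r*3 = 3*r)
u(Z, f) = Z*f
-u(59, q(-1*(-2))) = -59*3*(-1*(-2)) = -59*3*2 = -59*6 = -1*354 = -354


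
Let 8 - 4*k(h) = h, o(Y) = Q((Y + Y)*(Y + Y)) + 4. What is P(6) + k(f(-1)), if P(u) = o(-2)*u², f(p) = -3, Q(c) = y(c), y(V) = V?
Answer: 2891/4 ≈ 722.75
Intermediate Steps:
Q(c) = c
o(Y) = 4 + 4*Y² (o(Y) = (Y + Y)*(Y + Y) + 4 = (2*Y)*(2*Y) + 4 = 4*Y² + 4 = 4 + 4*Y²)
k(h) = 2 - h/4
P(u) = 20*u² (P(u) = (4 + 4*(-2)²)*u² = (4 + 4*4)*u² = (4 + 16)*u² = 20*u²)
P(6) + k(f(-1)) = 20*6² + (2 - ¼*(-3)) = 20*36 + (2 + ¾) = 720 + 11/4 = 2891/4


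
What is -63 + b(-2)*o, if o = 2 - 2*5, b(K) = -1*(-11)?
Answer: -151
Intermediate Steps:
b(K) = 11
o = -8 (o = 2 - 10 = -8)
-63 + b(-2)*o = -63 + 11*(-8) = -63 - 88 = -151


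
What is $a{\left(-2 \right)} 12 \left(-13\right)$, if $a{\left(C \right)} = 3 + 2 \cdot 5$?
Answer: $-2028$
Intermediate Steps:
$a{\left(C \right)} = 13$ ($a{\left(C \right)} = 3 + 10 = 13$)
$a{\left(-2 \right)} 12 \left(-13\right) = 13 \cdot 12 \left(-13\right) = 156 \left(-13\right) = -2028$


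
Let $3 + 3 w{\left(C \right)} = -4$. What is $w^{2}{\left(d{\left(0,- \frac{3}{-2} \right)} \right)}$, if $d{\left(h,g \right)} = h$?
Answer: $\frac{49}{9} \approx 5.4444$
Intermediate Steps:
$w{\left(C \right)} = - \frac{7}{3}$ ($w{\left(C \right)} = -1 + \frac{1}{3} \left(-4\right) = -1 - \frac{4}{3} = - \frac{7}{3}$)
$w^{2}{\left(d{\left(0,- \frac{3}{-2} \right)} \right)} = \left(- \frac{7}{3}\right)^{2} = \frac{49}{9}$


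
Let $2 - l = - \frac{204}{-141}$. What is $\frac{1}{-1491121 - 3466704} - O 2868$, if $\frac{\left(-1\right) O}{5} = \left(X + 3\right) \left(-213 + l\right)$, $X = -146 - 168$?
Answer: $\frac{220774445498017453}{233017775} \approx 9.4746 \cdot 10^{8}$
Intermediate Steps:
$l = \frac{26}{47}$ ($l = 2 - - \frac{204}{-141} = 2 - \left(-204\right) \left(- \frac{1}{141}\right) = 2 - \frac{68}{47} = \frac{26}{47} \approx 0.55319$)
$X = -314$
$O = - \frac{15526675}{47}$ ($O = - 5 \left(-314 + 3\right) \left(-213 + \frac{26}{47}\right) = - 5 \left(\left(-311\right) \left(- \frac{9985}{47}\right)\right) = \left(-5\right) \frac{3105335}{47} = - \frac{15526675}{47} \approx -3.3036 \cdot 10^{5}$)
$\frac{1}{-1491121 - 3466704} - O 2868 = \frac{1}{-1491121 - 3466704} - \left(- \frac{15526675}{47}\right) 2868 = \frac{1}{-4957825} - - \frac{44530503900}{47} = - \frac{1}{4957825} + \frac{44530503900}{47} = \frac{220774445498017453}{233017775}$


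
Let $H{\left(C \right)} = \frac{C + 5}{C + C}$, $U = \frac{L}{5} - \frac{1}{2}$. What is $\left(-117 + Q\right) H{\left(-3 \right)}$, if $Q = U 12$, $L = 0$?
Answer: $41$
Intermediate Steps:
$U = - \frac{1}{2}$ ($U = \frac{0}{5} - \frac{1}{2} = 0 \cdot \frac{1}{5} - \frac{1}{2} = 0 - \frac{1}{2} = - \frac{1}{2} \approx -0.5$)
$H{\left(C \right)} = \frac{5 + C}{2 C}$
$Q = -6$ ($Q = \left(- \frac{1}{2}\right) 12 = -6$)
$\left(-117 + Q\right) H{\left(-3 \right)} = \left(-117 - 6\right) \frac{5 - 3}{2 \left(-3\right)} = - 123 \cdot \frac{1}{2} \left(- \frac{1}{3}\right) 2 = \left(-123\right) \left(- \frac{1}{3}\right) = 41$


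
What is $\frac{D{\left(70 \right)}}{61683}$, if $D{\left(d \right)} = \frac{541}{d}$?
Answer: $\frac{541}{4317810} \approx 0.0001253$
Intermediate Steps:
$\frac{D{\left(70 \right)}}{61683} = \frac{541 \cdot \frac{1}{70}}{61683} = 541 \cdot \frac{1}{70} \cdot \frac{1}{61683} = \frac{541}{70} \cdot \frac{1}{61683} = \frac{541}{4317810}$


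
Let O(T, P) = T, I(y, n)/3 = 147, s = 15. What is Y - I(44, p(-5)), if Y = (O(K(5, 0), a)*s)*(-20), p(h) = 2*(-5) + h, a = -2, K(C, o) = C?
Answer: -1941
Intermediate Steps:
p(h) = -10 + h
I(y, n) = 441 (I(y, n) = 3*147 = 441)
Y = -1500 (Y = (5*15)*(-20) = 75*(-20) = -1500)
Y - I(44, p(-5)) = -1500 - 1*441 = -1500 - 441 = -1941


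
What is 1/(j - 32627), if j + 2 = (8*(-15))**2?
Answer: -1/18229 ≈ -5.4858e-5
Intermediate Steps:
j = 14398 (j = -2 + (8*(-15))**2 = -2 + (-120)**2 = -2 + 14400 = 14398)
1/(j - 32627) = 1/(14398 - 32627) = 1/(-18229) = -1/18229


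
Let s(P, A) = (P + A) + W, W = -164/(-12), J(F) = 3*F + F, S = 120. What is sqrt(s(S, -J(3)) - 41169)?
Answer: I*sqrt(369426)/3 ≈ 202.6*I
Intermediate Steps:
J(F) = 4*F
W = 41/3 (W = -164*(-1/12) = 41/3 ≈ 13.667)
s(P, A) = 41/3 + A + P (s(P, A) = (P + A) + 41/3 = (A + P) + 41/3 = 41/3 + A + P)
sqrt(s(S, -J(3)) - 41169) = sqrt((41/3 - 4*3 + 120) - 41169) = sqrt((41/3 - 1*12 + 120) - 41169) = sqrt((41/3 - 12 + 120) - 41169) = sqrt(365/3 - 41169) = sqrt(-123142/3) = I*sqrt(369426)/3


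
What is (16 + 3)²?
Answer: 361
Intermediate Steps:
(16 + 3)² = 19² = 361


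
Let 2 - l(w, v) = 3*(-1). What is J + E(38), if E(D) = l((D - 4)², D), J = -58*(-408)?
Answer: 23669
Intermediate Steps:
J = 23664
l(w, v) = 5 (l(w, v) = 2 - 3*(-1) = 2 - 1*(-3) = 2 + 3 = 5)
E(D) = 5
J + E(38) = 23664 + 5 = 23669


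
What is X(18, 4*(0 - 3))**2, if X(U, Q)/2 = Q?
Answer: 576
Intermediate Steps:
X(U, Q) = 2*Q
X(18, 4*(0 - 3))**2 = (2*(4*(0 - 3)))**2 = (2*(4*(-3)))**2 = (2*(-12))**2 = (-24)**2 = 576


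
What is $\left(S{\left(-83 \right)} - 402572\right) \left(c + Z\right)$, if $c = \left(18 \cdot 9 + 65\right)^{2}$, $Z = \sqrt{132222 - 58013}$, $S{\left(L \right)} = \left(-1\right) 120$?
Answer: $-20750316068 - 402692 \sqrt{74209} \approx -2.086 \cdot 10^{10}$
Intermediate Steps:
$S{\left(L \right)} = -120$
$Z = \sqrt{74209} \approx 272.41$
$c = 51529$ ($c = \left(162 + 65\right)^{2} = 227^{2} = 51529$)
$\left(S{\left(-83 \right)} - 402572\right) \left(c + Z\right) = \left(-120 - 402572\right) \left(51529 + \sqrt{74209}\right) = - 402692 \left(51529 + \sqrt{74209}\right) = -20750316068 - 402692 \sqrt{74209}$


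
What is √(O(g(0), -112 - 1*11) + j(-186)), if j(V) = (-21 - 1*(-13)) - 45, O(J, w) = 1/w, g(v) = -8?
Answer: 2*I*√200490/123 ≈ 7.2807*I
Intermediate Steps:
j(V) = -53 (j(V) = (-21 + 13) - 45 = -8 - 45 = -53)
√(O(g(0), -112 - 1*11) + j(-186)) = √(1/(-112 - 1*11) - 53) = √(1/(-112 - 11) - 53) = √(1/(-123) - 53) = √(-1/123 - 53) = √(-6520/123) = 2*I*√200490/123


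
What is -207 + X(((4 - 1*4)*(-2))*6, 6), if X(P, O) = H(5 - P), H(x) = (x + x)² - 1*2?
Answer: -109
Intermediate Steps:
H(x) = -2 + 4*x² (H(x) = (2*x)² - 2 = 4*x² - 2 = -2 + 4*x²)
X(P, O) = -2 + 4*(5 - P)²
-207 + X(((4 - 1*4)*(-2))*6, 6) = -207 + (-2 + 4*(-5 + ((4 - 1*4)*(-2))*6)²) = -207 + (-2 + 4*(-5 + ((4 - 4)*(-2))*6)²) = -207 + (-2 + 4*(-5 + (0*(-2))*6)²) = -207 + (-2 + 4*(-5 + 0*6)²) = -207 + (-2 + 4*(-5 + 0)²) = -207 + (-2 + 4*(-5)²) = -207 + (-2 + 4*25) = -207 + (-2 + 100) = -207 + 98 = -109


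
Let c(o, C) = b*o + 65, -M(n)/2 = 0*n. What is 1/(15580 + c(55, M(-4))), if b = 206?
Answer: 1/26975 ≈ 3.7071e-5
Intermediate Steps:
M(n) = 0 (M(n) = -0*n = -2*0 = 0)
c(o, C) = 65 + 206*o (c(o, C) = 206*o + 65 = 65 + 206*o)
1/(15580 + c(55, M(-4))) = 1/(15580 + (65 + 206*55)) = 1/(15580 + (65 + 11330)) = 1/(15580 + 11395) = 1/26975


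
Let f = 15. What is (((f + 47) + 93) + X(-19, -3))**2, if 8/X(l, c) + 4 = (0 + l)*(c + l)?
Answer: 1029703921/42849 ≈ 24031.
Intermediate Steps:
X(l, c) = 8/(-4 + l*(c + l)) (X(l, c) = 8/(-4 + (0 + l)*(c + l)) = 8/(-4 + l*(c + l)))
(((f + 47) + 93) + X(-19, -3))**2 = (((15 + 47) + 93) + 8/(-4 + (-19)**2 - 3*(-19)))**2 = ((62 + 93) + 8/(-4 + 361 + 57))**2 = (155 + 8/414)**2 = (155 + 8*(1/414))**2 = (155 + 4/207)**2 = (32089/207)**2 = 1029703921/42849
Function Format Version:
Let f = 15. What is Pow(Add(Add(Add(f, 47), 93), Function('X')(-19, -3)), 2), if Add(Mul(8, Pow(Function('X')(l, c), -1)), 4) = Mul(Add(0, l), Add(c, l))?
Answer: Rational(1029703921, 42849) ≈ 24031.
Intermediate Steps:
Function('X')(l, c) = Mul(8, Pow(Add(-4, Mul(l, Add(c, l))), -1)) (Function('X')(l, c) = Mul(8, Pow(Add(-4, Mul(Add(0, l), Add(c, l))), -1)) = Mul(8, Pow(Add(-4, Mul(l, Add(c, l))), -1)))
Pow(Add(Add(Add(f, 47), 93), Function('X')(-19, -3)), 2) = Pow(Add(Add(Add(15, 47), 93), Mul(8, Pow(Add(-4, Pow(-19, 2), Mul(-3, -19)), -1))), 2) = Pow(Add(Add(62, 93), Mul(8, Pow(Add(-4, 361, 57), -1))), 2) = Pow(Add(155, Mul(8, Pow(414, -1))), 2) = Pow(Add(155, Mul(8, Rational(1, 414))), 2) = Pow(Add(155, Rational(4, 207)), 2) = Pow(Rational(32089, 207), 2) = Rational(1029703921, 42849)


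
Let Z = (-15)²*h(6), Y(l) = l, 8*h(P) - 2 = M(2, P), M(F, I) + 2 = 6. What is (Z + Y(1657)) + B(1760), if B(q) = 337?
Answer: 8651/4 ≈ 2162.8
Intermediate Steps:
M(F, I) = 4 (M(F, I) = -2 + 6 = 4)
h(P) = ¾ (h(P) = ¼ + (⅛)*4 = ¼ + ½ = ¾)
Z = 675/4 (Z = (-15)²*(¾) = 225*(¾) = 675/4 ≈ 168.75)
(Z + Y(1657)) + B(1760) = (675/4 + 1657) + 337 = 7303/4 + 337 = 8651/4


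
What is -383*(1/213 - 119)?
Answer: 9707518/213 ≈ 45575.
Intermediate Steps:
-383*(1/213 - 119) = -383*(-25346/213) = 9707518/213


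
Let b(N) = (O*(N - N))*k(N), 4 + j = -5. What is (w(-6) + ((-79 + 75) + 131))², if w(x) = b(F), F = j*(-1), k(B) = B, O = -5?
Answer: 16129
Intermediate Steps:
j = -9 (j = -4 - 5 = -9)
F = 9 (F = -9*(-1) = 9)
b(N) = 0 (b(N) = (-5*(N - N))*N = (-5*0)*N = 0*N = 0)
w(x) = 0
(w(-6) + ((-79 + 75) + 131))² = (0 + ((-79 + 75) + 131))² = (0 + (-4 + 131))² = (0 + 127)² = 127² = 16129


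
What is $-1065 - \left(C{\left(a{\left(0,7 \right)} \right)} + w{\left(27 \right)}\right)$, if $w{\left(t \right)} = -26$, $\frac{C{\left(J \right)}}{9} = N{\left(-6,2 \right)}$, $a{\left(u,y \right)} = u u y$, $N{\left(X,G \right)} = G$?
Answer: $-1057$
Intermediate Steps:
$a{\left(u,y \right)} = y u^{2}$ ($a{\left(u,y \right)} = u^{2} y = y u^{2}$)
$C{\left(J \right)} = 18$ ($C{\left(J \right)} = 9 \cdot 2 = 18$)
$-1065 - \left(C{\left(a{\left(0,7 \right)} \right)} + w{\left(27 \right)}\right) = -1065 - \left(18 - 26\right) = -1065 - -8 = -1065 + 8 = -1057$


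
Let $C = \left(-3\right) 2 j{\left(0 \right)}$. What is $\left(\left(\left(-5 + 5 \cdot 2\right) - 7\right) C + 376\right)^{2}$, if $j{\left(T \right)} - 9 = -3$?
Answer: $200704$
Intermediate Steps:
$j{\left(T \right)} = 6$ ($j{\left(T \right)} = 9 - 3 = 6$)
$C = -36$ ($C = \left(-3\right) 2 \cdot 6 = \left(-6\right) 6 = -36$)
$\left(\left(\left(-5 + 5 \cdot 2\right) - 7\right) C + 376\right)^{2} = \left(\left(\left(-5 + 5 \cdot 2\right) - 7\right) \left(-36\right) + 376\right)^{2} = \left(\left(\left(-5 + 10\right) - 7\right) \left(-36\right) + 376\right)^{2} = \left(\left(5 - 7\right) \left(-36\right) + 376\right)^{2} = \left(\left(-2\right) \left(-36\right) + 376\right)^{2} = \left(72 + 376\right)^{2} = 448^{2} = 200704$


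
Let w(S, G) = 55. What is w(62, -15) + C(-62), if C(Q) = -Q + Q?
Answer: 55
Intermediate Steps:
C(Q) = 0
w(62, -15) + C(-62) = 55 + 0 = 55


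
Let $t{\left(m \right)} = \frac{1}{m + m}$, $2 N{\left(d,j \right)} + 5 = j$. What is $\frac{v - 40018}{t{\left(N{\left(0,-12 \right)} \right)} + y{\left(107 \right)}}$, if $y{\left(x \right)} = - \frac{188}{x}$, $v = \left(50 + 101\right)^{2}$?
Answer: $\frac{3479747}{367} \approx 9481.6$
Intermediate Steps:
$N{\left(d,j \right)} = - \frac{5}{2} + \frac{j}{2}$
$v = 22801$ ($v = 151^{2} = 22801$)
$t{\left(m \right)} = \frac{1}{2 m}$
$\frac{v - 40018}{t{\left(N{\left(0,-12 \right)} \right)} + y{\left(107 \right)}} = \frac{22801 - 40018}{\frac{1}{2 \left(- \frac{5}{2} + \frac{1}{2} \left(-12\right)\right)} - \frac{188}{107}} = - \frac{17217}{\frac{1}{2 \left(- \frac{5}{2} - 6\right)} - \frac{188}{107}} = - \frac{17217}{\frac{1}{2 \left(- \frac{17}{2}\right)} - \frac{188}{107}} = - \frac{17217}{\frac{1}{2} \left(- \frac{2}{17}\right) - \frac{188}{107}} = - \frac{17217}{- \frac{1}{17} - \frac{188}{107}} = - \frac{17217}{- \frac{3303}{1819}} = \left(-17217\right) \left(- \frac{1819}{3303}\right) = \frac{3479747}{367}$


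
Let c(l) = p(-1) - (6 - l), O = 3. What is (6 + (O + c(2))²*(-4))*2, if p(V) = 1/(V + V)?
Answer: -6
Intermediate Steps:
p(V) = 1/(2*V)
c(l) = -13/2 + l (c(l) = (½)/(-1) - (6 - l) = (½)*(-1) + (-6 + l) = -½ + (-6 + l) = -13/2 + l)
(6 + (O + c(2))²*(-4))*2 = (6 + (3 + (-13/2 + 2))²*(-4))*2 = (6 + (3 - 9/2)²*(-4))*2 = (6 + (-3/2)²*(-4))*2 = (6 + (9/4)*(-4))*2 = (6 - 9)*2 = -3*2 = -6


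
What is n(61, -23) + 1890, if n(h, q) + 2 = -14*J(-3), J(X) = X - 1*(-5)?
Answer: 1860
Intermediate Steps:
J(X) = 5 + X (J(X) = X + 5 = 5 + X)
n(h, q) = -30 (n(h, q) = -2 - 14*(5 - 3) = -2 - 14*2 = -2 - 28 = -30)
n(61, -23) + 1890 = -30 + 1890 = 1860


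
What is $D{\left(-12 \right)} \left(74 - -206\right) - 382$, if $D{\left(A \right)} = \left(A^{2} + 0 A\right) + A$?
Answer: $36578$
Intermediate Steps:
$D{\left(A \right)} = A + A^{2}$ ($D{\left(A \right)} = \left(A^{2} + 0\right) + A = A^{2} + A = A + A^{2}$)
$D{\left(-12 \right)} \left(74 - -206\right) - 382 = - 12 \left(1 - 12\right) \left(74 - -206\right) - 382 = \left(-12\right) \left(-11\right) \left(74 + 206\right) - 382 = 132 \cdot 280 - 382 = 36960 - 382 = 36578$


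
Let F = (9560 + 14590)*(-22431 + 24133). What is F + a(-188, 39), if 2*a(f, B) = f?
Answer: 41103206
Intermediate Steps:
a(f, B) = f/2
F = 41103300 (F = 24150*1702 = 41103300)
F + a(-188, 39) = 41103300 + (½)*(-188) = 41103300 - 94 = 41103206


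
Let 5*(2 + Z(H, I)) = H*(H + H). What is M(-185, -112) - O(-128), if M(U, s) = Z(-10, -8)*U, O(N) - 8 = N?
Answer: -6910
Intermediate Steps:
Z(H, I) = -2 + 2*H²/5 (Z(H, I) = -2 + (H*(H + H))/5 = -2 + (H*(2*H))/5 = -2 + (2*H²)/5 = -2 + 2*H²/5)
O(N) = 8 + N
M(U, s) = 38*U (M(U, s) = (-2 + (⅖)*(-10)²)*U = (-2 + (⅖)*100)*U = (-2 + 40)*U = 38*U)
M(-185, -112) - O(-128) = 38*(-185) - (8 - 128) = -7030 - 1*(-120) = -7030 + 120 = -6910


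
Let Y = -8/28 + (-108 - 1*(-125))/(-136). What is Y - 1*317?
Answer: -17775/56 ≈ -317.41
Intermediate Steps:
Y = -23/56 (Y = -8*1/28 + (-108 + 125)*(-1/136) = -2/7 + 17*(-1/136) = -2/7 - 1/8 = -23/56 ≈ -0.41071)
Y - 1*317 = -23/56 - 1*317 = -23/56 - 317 = -17775/56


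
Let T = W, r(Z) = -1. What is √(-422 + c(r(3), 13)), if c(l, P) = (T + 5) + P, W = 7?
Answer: I*√397 ≈ 19.925*I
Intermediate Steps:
T = 7
c(l, P) = 12 + P (c(l, P) = (7 + 5) + P = 12 + P)
√(-422 + c(r(3), 13)) = √(-422 + (12 + 13)) = √(-422 + 25) = √(-397) = I*√397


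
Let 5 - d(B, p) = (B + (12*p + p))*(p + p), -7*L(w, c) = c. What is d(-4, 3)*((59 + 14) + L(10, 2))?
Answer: -104345/7 ≈ -14906.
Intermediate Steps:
L(w, c) = -c/7
d(B, p) = 5 - 2*p*(B + 13*p) (d(B, p) = 5 - (B + (12*p + p))*(p + p) = 5 - (B + 13*p)*2*p = 5 - 2*p*(B + 13*p))
d(-4, 3)*((59 + 14) + L(10, 2)) = (5 - 26*3² - 2*(-4)*3)*((59 + 14) - ⅐*2) = (5 - 26*9 + 24)*(73 - 2/7) = (5 - 234 + 24)*(509/7) = -205*509/7 = -104345/7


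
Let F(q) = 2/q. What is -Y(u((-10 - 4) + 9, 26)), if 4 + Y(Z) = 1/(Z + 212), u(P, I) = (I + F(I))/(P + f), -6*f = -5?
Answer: 267139/66866 ≈ 3.9951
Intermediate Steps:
f = 5/6 (f = -1/6*(-5) = 5/6 ≈ 0.83333)
u(P, I) = (I + 2/I)/(5/6 + P) (u(P, I) = (I + 2/I)/(P + 5/6) = (I + 2/I)/(5/6 + P))
Y(Z) = -4 + 1/(212 + Z) (Y(Z) = -4 + 1/(Z + 212) = -4 + 1/(212 + Z))
-Y(u((-10 - 4) + 9, 26)) = -(-847 - 24*(2 + 26**2)/(26*(5 + 6*((-10 - 4) + 9))))/(212 + 6*(2 + 26**2)/(26*(5 + 6*((-10 - 4) + 9)))) = -(-847 - 24*(2 + 676)/(26*(5 + 6*(-14 + 9))))/(212 + 6*(1/26)*(2 + 676)/(5 + 6*(-14 + 9))) = -(-847 - 24*678/(26*(5 + 6*(-5))))/(212 + 6*(1/26)*678/(5 + 6*(-5))) = -(-847 - 24*678/(26*(5 - 30)))/(212 + 6*(1/26)*678/(5 - 30)) = -(-847 - 24*678/(26*(-25)))/(212 + 6*(1/26)*678/(-25)) = -(-847 - 24*(-1)*678/(26*25))/(212 + 6*(1/26)*(-1/25)*678) = -(-847 - 4*(-2034/325))/(212 - 2034/325) = -(-847 + 8136/325)/66866/325 = -325*(-267139)/(66866*325) = -1*(-267139/66866) = 267139/66866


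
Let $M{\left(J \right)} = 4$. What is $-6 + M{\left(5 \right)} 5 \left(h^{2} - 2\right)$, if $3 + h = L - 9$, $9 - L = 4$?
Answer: $934$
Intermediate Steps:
$L = 5$ ($L = 9 - 4 = 5$)
$h = -7$ ($h = -3 + \left(5 - 9\right) = -3 - 4 = -7$)
$-6 + M{\left(5 \right)} 5 \left(h^{2} - 2\right) = -6 + 4 \cdot 5 \left(\left(-7\right)^{2} - 2\right) = -6 + 20 \left(49 - 2\right) = -6 + 20 \cdot 47 = -6 + 940 = 934$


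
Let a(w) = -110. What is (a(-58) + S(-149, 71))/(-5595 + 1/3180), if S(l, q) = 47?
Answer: 200340/17792099 ≈ 0.011260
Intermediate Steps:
(a(-58) + S(-149, 71))/(-5595 + 1/3180) = (-110 + 47)/(-5595 + 1/3180) = -63/(-5595 + 1/3180) = -63/(-17792099/3180) = -63*(-3180/17792099) = 200340/17792099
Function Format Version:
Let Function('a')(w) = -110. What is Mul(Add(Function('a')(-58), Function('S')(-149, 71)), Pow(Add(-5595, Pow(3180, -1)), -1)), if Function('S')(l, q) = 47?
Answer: Rational(200340, 17792099) ≈ 0.011260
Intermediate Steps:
Mul(Add(Function('a')(-58), Function('S')(-149, 71)), Pow(Add(-5595, Pow(3180, -1)), -1)) = Mul(Add(-110, 47), Pow(Add(-5595, Pow(3180, -1)), -1)) = Mul(-63, Pow(Add(-5595, Rational(1, 3180)), -1)) = Mul(-63, Pow(Rational(-17792099, 3180), -1)) = Mul(-63, Rational(-3180, 17792099)) = Rational(200340, 17792099)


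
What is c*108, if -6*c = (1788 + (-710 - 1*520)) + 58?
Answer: -11088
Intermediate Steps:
c = -308/3 (c = -((1788 + (-710 - 1*520)) + 58)/6 = -((1788 + (-710 - 520)) + 58)/6 = -((1788 - 1230) + 58)/6 = -(558 + 58)/6 = -⅙*616 = -308/3 ≈ -102.67)
c*108 = -308/3*108 = -11088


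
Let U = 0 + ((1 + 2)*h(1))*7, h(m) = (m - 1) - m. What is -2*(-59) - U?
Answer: 139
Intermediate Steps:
h(m) = -1 (h(m) = (-1 + m) - m = -1)
U = -21 (U = 0 + ((1 + 2)*(-1))*7 = 0 + (3*(-1))*7 = 0 - 3*7 = 0 - 21 = -21)
-2*(-59) - U = -2*(-59) - 1*(-21) = 118 + 21 = 139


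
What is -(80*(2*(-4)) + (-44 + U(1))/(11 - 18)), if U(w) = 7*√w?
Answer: 4443/7 ≈ 634.71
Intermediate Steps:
-(80*(2*(-4)) + (-44 + U(1))/(11 - 18)) = -(80*(2*(-4)) + (-44 + 7*√1)/(11 - 18)) = -(80*(-8) + (-44 + 7*1)/(-7)) = -(-640 + (-44 + 7)*(-⅐)) = -(-640 - 37*(-⅐)) = -(-640 + 37/7) = -1*(-4443/7) = 4443/7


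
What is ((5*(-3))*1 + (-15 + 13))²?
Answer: 289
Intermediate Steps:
((5*(-3))*1 + (-15 + 13))² = (-15*1 - 2)² = (-15 - 2)² = (-17)² = 289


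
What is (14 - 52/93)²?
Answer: 1562500/8649 ≈ 180.66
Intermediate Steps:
(14 - 52/93)² = (1250/93)² = 1562500/8649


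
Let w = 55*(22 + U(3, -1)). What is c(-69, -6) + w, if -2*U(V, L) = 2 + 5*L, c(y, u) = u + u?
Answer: 2561/2 ≈ 1280.5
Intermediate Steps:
c(y, u) = 2*u
U(V, L) = -1 - 5*L/2 (U(V, L) = -(2 + 5*L)/2 = -1 - 5*L/2)
w = 2585/2 (w = 55*(22 + (-1 - 5/2*(-1))) = 55*(22 + (-1 + 5/2)) = 55*(22 + 3/2) = 55*(47/2) = 2585/2 ≈ 1292.5)
c(-69, -6) + w = 2*(-6) + 2585/2 = -12 + 2585/2 = 2561/2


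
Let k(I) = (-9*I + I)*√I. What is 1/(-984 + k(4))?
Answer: -1/1048 ≈ -0.00095420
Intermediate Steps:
k(I) = -8*I^(3/2) (k(I) = (-8*I)*√I = -8*I^(3/2))
1/(-984 + k(4)) = 1/(-984 - 8*4^(3/2)) = 1/(-984 - 8*8) = 1/(-984 - 64) = 1/(-1048) = -1/1048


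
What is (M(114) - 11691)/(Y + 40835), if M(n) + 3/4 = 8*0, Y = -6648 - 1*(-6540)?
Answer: -46767/162908 ≈ -0.28708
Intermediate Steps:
Y = -108 (Y = -6648 + 6540 = -108)
M(n) = -3/4 (M(n) = -3/4 + 8*0 = -3/4 + 0 = -3/4)
(M(114) - 11691)/(Y + 40835) = (-3/4 - 11691)/(-108 + 40835) = -46767/4/40727 = -46767/4*1/40727 = -46767/162908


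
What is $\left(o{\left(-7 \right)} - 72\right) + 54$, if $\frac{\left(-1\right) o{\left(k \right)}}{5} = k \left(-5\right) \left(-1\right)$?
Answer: $157$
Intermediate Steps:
$o{\left(k \right)} = - 25 k$ ($o{\left(k \right)} = - 5 k \left(-5\right) \left(-1\right) = - 5 - 5 k \left(-1\right) = - 5 \cdot 5 k = - 25 k$)
$\left(o{\left(-7 \right)} - 72\right) + 54 = \left(\left(-25\right) \left(-7\right) - 72\right) + 54 = \left(175 - 72\right) + 54 = 103 + 54 = 157$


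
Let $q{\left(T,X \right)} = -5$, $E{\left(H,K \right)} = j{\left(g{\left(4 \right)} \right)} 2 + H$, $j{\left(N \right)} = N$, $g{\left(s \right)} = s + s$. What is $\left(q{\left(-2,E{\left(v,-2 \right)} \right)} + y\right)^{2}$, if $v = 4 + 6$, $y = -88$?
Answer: $8649$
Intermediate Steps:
$g{\left(s \right)} = 2 s$
$v = 10$
$E{\left(H,K \right)} = 16 + H$ ($E{\left(H,K \right)} = 2 \cdot 4 \cdot 2 + H = 8 \cdot 2 + H = 16 + H$)
$\left(q{\left(-2,E{\left(v,-2 \right)} \right)} + y\right)^{2} = \left(-5 - 88\right)^{2} = \left(-93\right)^{2} = 8649$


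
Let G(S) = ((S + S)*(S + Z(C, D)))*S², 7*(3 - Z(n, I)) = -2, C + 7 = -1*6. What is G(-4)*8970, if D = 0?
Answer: 5740800/7 ≈ 8.2011e+5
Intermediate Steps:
C = -13 (C = -7 - 1*6 = -7 - 6 = -13)
Z(n, I) = 23/7 (Z(n, I) = 3 - ⅐*(-2) = 3 + 2/7 = 23/7)
G(S) = 2*S³*(23/7 + S) (G(S) = ((S + S)*(S + 23/7))*S² = ((2*S)*(23/7 + S))*S² = (2*S*(23/7 + S))*S² = 2*S³*(23/7 + S))
G(-4)*8970 = ((-4)³*(46/7 + 2*(-4)))*8970 = -64*(46/7 - 8)*8970 = -64*(-10/7)*8970 = (640/7)*8970 = 5740800/7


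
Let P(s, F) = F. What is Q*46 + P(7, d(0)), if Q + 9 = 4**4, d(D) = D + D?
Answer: 11362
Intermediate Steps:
d(D) = 2*D
Q = 247 (Q = -9 + 4**4 = -9 + 256 = 247)
Q*46 + P(7, d(0)) = 247*46 + 2*0 = 11362 + 0 = 11362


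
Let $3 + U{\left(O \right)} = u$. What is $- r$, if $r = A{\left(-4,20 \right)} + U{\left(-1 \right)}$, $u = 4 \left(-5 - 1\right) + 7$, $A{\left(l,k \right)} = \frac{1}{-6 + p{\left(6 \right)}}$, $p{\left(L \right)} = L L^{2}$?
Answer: $\frac{4199}{210} \approx 19.995$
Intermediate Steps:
$p{\left(L \right)} = L^{3}$
$A{\left(l,k \right)} = \frac{1}{210}$ ($A{\left(l,k \right)} = \frac{1}{-6 + 6^{3}} = \frac{1}{-6 + 216} = \frac{1}{210}$)
$u = -17$ ($u = 4 \left(-6\right) + 7 = -24 + 7 = -17$)
$U{\left(O \right)} = -20$ ($U{\left(O \right)} = -3 - 17 = -20$)
$r = - \frac{4199}{210}$ ($r = \frac{1}{210} - 20 = - \frac{4199}{210} \approx -19.995$)
$- r = \left(-1\right) \left(- \frac{4199}{210}\right) = \frac{4199}{210}$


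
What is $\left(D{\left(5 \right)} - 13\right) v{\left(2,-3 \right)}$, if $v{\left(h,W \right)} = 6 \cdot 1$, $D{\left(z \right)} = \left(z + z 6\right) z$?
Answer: $972$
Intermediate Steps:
$D{\left(z \right)} = 7 z^{2}$ ($D{\left(z \right)} = \left(z + 6 z\right) z = 7 z z = 7 z^{2}$)
$v{\left(h,W \right)} = 6$
$\left(D{\left(5 \right)} - 13\right) v{\left(2,-3 \right)} = \left(7 \cdot 5^{2} - 13\right) 6 = \left(7 \cdot 25 - 13\right) 6 = \left(175 - 13\right) 6 = 162 \cdot 6 = 972$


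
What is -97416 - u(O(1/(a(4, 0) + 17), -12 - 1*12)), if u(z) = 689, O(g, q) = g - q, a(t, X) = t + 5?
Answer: -98105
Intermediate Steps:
a(t, X) = 5 + t
-97416 - u(O(1/(a(4, 0) + 17), -12 - 1*12)) = -97416 - 1*689 = -97416 - 689 = -98105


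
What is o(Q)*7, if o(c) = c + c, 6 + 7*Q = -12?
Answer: -36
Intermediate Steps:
Q = -18/7 (Q = -6/7 + (⅐)*(-12) = -6/7 - 12/7 = -18/7 ≈ -2.5714)
o(c) = 2*c
o(Q)*7 = (2*(-18/7))*7 = -36/7*7 = -36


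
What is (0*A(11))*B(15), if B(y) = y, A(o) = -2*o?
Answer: 0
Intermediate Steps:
(0*A(11))*B(15) = (0*(-2*11))*15 = (0*(-22))*15 = 0*15 = 0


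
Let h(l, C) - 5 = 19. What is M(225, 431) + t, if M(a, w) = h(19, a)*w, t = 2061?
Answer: 12405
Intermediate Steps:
h(l, C) = 24 (h(l, C) = 5 + 19 = 24)
M(a, w) = 24*w
M(225, 431) + t = 24*431 + 2061 = 10344 + 2061 = 12405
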